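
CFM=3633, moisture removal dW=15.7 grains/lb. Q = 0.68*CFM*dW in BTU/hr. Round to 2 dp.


Q = 0.68 * 3633 * 15.7 = 38785.91 BTU/hr

38785.91 BTU/hr


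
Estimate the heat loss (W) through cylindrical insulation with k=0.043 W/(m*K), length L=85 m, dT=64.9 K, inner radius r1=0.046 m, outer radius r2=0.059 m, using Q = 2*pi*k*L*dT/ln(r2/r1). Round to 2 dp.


Q = 2*pi*0.043*85*64.9/ln(0.059/0.046) = 5988.17 W

5988.17 W


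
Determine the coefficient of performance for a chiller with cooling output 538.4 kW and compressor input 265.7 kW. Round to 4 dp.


COP = 538.4 / 265.7 = 2.0263

2.0263


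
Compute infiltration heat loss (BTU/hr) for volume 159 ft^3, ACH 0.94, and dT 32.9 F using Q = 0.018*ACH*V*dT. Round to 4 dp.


Q = 0.018 * 0.94 * 159 * 32.9 = 88.5102 BTU/hr

88.5102 BTU/hr


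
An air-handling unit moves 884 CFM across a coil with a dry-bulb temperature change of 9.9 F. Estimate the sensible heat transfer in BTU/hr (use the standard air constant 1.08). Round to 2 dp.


Q = 1.08 * 884 * 9.9 = 9451.73 BTU/hr

9451.73 BTU/hr


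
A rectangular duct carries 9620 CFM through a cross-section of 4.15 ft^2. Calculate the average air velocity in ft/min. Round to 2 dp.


V = 9620 / 4.15 = 2318.07 ft/min

2318.07 ft/min


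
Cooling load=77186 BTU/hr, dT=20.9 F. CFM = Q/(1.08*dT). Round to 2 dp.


CFM = 77186 / (1.08 * 20.9) = 3419.55

3419.55 CFM


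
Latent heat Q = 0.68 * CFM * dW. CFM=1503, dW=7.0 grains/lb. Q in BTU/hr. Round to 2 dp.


Q = 0.68 * 1503 * 7.0 = 7154.28 BTU/hr

7154.28 BTU/hr


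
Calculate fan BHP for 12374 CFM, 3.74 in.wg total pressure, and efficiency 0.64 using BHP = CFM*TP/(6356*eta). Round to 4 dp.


BHP = 12374 * 3.74 / (6356 * 0.64) = 11.3767 hp

11.3767 hp


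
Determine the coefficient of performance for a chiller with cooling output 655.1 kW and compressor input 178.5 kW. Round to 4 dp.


COP = 655.1 / 178.5 = 3.6700

3.6700


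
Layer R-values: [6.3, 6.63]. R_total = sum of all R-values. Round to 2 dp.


R_total = 6.3 + 6.63 = 12.93

12.93


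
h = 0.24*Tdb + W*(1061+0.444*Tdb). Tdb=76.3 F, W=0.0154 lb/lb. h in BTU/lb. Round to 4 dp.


h = 0.24*76.3 + 0.0154*(1061+0.444*76.3) = 35.1731 BTU/lb

35.1731 BTU/lb


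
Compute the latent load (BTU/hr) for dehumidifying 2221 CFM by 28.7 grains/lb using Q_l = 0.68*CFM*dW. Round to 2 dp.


Q = 0.68 * 2221 * 28.7 = 43345.04 BTU/hr

43345.04 BTU/hr


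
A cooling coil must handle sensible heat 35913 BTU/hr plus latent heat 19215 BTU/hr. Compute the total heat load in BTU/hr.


Qt = 35913 + 19215 = 55128 BTU/hr

55128 BTU/hr


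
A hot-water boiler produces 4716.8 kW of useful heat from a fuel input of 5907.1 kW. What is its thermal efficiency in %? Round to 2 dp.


eta = (4716.8/5907.1)*100 = 79.85 %

79.85 %


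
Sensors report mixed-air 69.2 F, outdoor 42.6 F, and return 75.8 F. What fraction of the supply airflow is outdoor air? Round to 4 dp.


frac = (69.2 - 75.8) / (42.6 - 75.8) = 0.1988

0.1988


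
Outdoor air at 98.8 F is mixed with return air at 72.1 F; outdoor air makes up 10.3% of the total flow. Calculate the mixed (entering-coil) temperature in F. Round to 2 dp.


T_mix = 72.1 + (10.3/100)*(98.8-72.1) = 74.85 F

74.85 F


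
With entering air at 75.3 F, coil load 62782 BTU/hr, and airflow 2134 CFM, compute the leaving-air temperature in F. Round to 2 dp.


dT = 62782/(1.08*2134) = 27.2406
T_leave = 75.3 - 27.2406 = 48.06 F

48.06 F


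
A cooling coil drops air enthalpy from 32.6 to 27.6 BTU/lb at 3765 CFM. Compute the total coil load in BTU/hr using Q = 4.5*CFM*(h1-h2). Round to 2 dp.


Q = 4.5 * 3765 * (32.6 - 27.6) = 84712.50 BTU/hr

84712.50 BTU/hr


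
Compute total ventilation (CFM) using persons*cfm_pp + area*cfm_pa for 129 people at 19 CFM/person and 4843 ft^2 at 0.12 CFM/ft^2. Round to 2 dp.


Total = 129*19 + 4843*0.12 = 3032.16 CFM

3032.16 CFM


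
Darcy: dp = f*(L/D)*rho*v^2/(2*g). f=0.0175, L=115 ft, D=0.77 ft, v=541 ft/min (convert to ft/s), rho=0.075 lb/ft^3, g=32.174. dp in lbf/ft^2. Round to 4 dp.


v_fps = 541/60 = 9.0167 ft/s
dp = 0.0175*(115/0.77)*0.075*9.0167^2/(2*32.174) = 0.2477 lbf/ft^2

0.2477 lbf/ft^2


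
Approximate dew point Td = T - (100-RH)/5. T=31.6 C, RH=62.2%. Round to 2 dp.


Td = 31.6 - (100-62.2)/5 = 24.04 C

24.04 C


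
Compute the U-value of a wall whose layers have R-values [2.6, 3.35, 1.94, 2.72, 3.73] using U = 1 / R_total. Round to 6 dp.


R_total = 2.6 + 3.35 + 1.94 + 2.72 + 3.73 = 14.34
U = 1/14.34 = 0.069735

0.069735


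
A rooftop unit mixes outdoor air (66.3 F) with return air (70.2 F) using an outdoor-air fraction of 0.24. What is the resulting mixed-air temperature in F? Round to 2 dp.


T_mix = 0.24*66.3 + 0.76*70.2 = 69.26 F

69.26 F


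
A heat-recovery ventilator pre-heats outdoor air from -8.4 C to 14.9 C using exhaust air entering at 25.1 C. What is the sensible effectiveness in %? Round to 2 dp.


eff = (14.9-(-8.4))/(25.1-(-8.4))*100 = 69.55 %

69.55 %


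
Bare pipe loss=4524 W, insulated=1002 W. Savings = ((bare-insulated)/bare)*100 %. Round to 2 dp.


Savings = ((4524-1002)/4524)*100 = 77.85 %

77.85 %


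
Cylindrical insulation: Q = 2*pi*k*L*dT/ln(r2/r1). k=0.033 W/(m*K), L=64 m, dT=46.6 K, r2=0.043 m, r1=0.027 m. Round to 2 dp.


Q = 2*pi*0.033*64*46.6/ln(0.043/0.027) = 1328.82 W

1328.82 W


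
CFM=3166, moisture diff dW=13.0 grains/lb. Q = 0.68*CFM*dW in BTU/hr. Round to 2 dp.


Q = 0.68 * 3166 * 13.0 = 27987.44 BTU/hr

27987.44 BTU/hr


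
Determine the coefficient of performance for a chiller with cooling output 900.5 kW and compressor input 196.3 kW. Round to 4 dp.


COP = 900.5 / 196.3 = 4.5874

4.5874


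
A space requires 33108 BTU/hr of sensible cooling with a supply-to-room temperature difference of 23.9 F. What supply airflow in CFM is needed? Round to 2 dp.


CFM = 33108 / (1.08 * 23.9) = 1282.66

1282.66 CFM


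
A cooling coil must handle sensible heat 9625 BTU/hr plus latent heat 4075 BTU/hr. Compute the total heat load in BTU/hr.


Qt = 9625 + 4075 = 13700 BTU/hr

13700 BTU/hr


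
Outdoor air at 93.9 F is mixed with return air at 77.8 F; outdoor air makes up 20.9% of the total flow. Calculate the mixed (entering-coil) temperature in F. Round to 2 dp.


T_mix = 77.8 + (20.9/100)*(93.9-77.8) = 81.16 F

81.16 F


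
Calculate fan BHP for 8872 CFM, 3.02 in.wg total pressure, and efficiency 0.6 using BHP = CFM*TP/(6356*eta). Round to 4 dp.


BHP = 8872 * 3.02 / (6356 * 0.6) = 7.0258 hp

7.0258 hp


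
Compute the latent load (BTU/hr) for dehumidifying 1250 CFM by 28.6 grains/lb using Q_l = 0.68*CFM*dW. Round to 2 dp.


Q = 0.68 * 1250 * 28.6 = 24310.00 BTU/hr

24310.00 BTU/hr


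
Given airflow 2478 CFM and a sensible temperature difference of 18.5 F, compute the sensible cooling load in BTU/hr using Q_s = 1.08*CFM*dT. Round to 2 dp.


Q = 1.08 * 2478 * 18.5 = 49510.44 BTU/hr

49510.44 BTU/hr


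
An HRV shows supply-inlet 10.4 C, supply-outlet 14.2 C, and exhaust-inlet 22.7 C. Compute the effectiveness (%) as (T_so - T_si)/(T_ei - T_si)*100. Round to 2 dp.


eff = (14.2-10.4)/(22.7-10.4)*100 = 30.89 %

30.89 %


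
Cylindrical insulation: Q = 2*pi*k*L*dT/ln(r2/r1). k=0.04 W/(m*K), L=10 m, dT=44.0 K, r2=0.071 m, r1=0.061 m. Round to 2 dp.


Q = 2*pi*0.04*10*44.0/ln(0.071/0.061) = 728.46 W

728.46 W


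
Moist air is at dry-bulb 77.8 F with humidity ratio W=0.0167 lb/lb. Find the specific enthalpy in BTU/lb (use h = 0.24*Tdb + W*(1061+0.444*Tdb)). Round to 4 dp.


h = 0.24*77.8 + 0.0167*(1061+0.444*77.8) = 36.9676 BTU/lb

36.9676 BTU/lb


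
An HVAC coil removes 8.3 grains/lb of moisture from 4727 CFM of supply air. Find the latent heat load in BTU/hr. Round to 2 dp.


Q = 0.68 * 4727 * 8.3 = 26679.19 BTU/hr

26679.19 BTU/hr


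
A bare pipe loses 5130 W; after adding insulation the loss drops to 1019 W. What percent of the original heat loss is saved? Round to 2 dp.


Savings = ((5130-1019)/5130)*100 = 80.14 %

80.14 %


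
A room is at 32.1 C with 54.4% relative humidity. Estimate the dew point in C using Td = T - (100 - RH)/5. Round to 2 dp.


Td = 32.1 - (100-54.4)/5 = 22.98 C

22.98 C


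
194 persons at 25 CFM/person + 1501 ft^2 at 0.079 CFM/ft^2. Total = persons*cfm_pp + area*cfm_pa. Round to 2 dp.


Total = 194*25 + 1501*0.079 = 4968.58 CFM

4968.58 CFM


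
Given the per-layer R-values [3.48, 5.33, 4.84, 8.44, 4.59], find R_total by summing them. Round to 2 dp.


R_total = 3.48 + 5.33 + 4.84 + 8.44 + 4.59 = 26.68

26.68


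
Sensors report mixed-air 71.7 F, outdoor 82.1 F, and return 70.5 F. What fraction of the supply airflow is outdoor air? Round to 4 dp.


frac = (71.7 - 70.5) / (82.1 - 70.5) = 0.1034

0.1034


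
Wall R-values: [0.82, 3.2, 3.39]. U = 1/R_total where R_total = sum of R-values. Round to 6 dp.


R_total = 0.82 + 3.2 + 3.39 = 7.41
U = 1/7.41 = 0.134953

0.134953


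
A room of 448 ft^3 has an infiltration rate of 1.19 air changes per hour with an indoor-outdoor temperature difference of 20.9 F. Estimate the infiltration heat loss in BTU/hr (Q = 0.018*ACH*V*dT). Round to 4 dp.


Q = 0.018 * 1.19 * 448 * 20.9 = 200.5597 BTU/hr

200.5597 BTU/hr


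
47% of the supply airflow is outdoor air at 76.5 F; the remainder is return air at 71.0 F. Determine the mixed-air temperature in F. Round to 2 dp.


T_mix = 0.47*76.5 + 0.53*71.0 = 73.59 F

73.59 F


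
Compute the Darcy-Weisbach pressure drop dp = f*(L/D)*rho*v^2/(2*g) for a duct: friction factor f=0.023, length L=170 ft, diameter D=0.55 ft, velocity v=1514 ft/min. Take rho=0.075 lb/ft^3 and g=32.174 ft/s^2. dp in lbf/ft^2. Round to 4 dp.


v_fps = 1514/60 = 25.2333 ft/s
dp = 0.023*(170/0.55)*0.075*25.2333^2/(2*32.174) = 5.2758 lbf/ft^2

5.2758 lbf/ft^2


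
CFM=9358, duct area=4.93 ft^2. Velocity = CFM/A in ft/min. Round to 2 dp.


V = 9358 / 4.93 = 1898.17 ft/min

1898.17 ft/min


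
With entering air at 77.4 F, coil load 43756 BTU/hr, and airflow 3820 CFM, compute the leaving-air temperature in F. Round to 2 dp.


dT = 43756/(1.08*3820) = 10.6060
T_leave = 77.4 - 10.6060 = 66.79 F

66.79 F


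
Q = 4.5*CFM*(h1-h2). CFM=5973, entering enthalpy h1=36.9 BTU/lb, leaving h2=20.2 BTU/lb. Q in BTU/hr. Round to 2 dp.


Q = 4.5 * 5973 * (36.9 - 20.2) = 448870.95 BTU/hr

448870.95 BTU/hr


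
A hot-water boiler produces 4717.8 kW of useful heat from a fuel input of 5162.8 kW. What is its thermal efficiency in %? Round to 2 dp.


eta = (4717.8/5162.8)*100 = 91.38 %

91.38 %


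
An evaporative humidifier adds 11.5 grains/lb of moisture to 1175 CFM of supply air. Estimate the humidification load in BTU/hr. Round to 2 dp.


Q = 0.68 * 1175 * 11.5 = 9188.50 BTU/hr

9188.50 BTU/hr


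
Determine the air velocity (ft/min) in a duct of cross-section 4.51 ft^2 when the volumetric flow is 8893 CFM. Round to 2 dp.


V = 8893 / 4.51 = 1971.84 ft/min

1971.84 ft/min


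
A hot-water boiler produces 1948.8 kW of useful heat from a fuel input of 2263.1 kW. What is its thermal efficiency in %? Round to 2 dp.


eta = (1948.8/2263.1)*100 = 86.11 %

86.11 %


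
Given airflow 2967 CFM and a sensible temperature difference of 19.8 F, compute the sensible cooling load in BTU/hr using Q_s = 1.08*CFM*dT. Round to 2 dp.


Q = 1.08 * 2967 * 19.8 = 63446.33 BTU/hr

63446.33 BTU/hr


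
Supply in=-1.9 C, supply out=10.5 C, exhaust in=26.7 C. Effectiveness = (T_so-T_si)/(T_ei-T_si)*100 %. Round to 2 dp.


eff = (10.5-(-1.9))/(26.7-(-1.9))*100 = 43.36 %

43.36 %


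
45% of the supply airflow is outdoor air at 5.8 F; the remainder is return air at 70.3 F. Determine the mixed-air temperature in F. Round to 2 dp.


T_mix = 0.45*5.8 + 0.55*70.3 = 41.28 F

41.28 F


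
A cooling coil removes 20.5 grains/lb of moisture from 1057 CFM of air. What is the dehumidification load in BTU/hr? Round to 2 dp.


Q = 0.68 * 1057 * 20.5 = 14734.58 BTU/hr

14734.58 BTU/hr


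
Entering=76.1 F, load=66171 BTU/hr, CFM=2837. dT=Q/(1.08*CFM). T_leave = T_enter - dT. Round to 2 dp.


dT = 66171/(1.08*2837) = 21.5966
T_leave = 76.1 - 21.5966 = 54.50 F

54.50 F


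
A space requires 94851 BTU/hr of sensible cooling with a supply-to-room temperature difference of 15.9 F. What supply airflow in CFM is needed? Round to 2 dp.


CFM = 94851 / (1.08 * 15.9) = 5523.58

5523.58 CFM


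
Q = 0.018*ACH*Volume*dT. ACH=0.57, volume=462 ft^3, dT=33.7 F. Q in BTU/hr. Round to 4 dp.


Q = 0.018 * 0.57 * 462 * 33.7 = 159.7420 BTU/hr

159.7420 BTU/hr


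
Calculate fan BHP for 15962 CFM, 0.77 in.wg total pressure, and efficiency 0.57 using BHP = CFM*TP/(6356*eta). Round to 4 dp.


BHP = 15962 * 0.77 / (6356 * 0.57) = 3.3925 hp

3.3925 hp


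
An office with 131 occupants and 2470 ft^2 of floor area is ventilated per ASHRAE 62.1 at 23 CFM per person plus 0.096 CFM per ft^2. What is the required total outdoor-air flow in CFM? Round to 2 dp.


Total = 131*23 + 2470*0.096 = 3250.12 CFM

3250.12 CFM


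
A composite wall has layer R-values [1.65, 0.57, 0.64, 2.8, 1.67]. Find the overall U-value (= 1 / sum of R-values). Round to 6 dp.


R_total = 1.65 + 0.57 + 0.64 + 2.8 + 1.67 = 7.33
U = 1/7.33 = 0.136426

0.136426


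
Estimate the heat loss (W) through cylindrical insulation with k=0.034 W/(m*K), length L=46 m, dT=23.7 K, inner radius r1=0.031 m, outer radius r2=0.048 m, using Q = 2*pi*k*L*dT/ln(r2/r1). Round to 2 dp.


Q = 2*pi*0.034*46*23.7/ln(0.048/0.031) = 532.69 W

532.69 W


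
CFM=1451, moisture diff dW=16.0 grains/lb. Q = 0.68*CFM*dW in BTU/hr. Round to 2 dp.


Q = 0.68 * 1451 * 16.0 = 15786.88 BTU/hr

15786.88 BTU/hr


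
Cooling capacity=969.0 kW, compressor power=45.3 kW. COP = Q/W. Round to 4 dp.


COP = 969.0 / 45.3 = 21.3907

21.3907


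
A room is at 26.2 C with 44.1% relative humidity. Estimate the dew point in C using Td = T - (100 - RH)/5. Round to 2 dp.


Td = 26.2 - (100-44.1)/5 = 15.02 C

15.02 C


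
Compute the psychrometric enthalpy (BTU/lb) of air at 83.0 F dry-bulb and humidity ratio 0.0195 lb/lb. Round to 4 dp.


h = 0.24*83.0 + 0.0195*(1061+0.444*83.0) = 41.3281 BTU/lb

41.3281 BTU/lb


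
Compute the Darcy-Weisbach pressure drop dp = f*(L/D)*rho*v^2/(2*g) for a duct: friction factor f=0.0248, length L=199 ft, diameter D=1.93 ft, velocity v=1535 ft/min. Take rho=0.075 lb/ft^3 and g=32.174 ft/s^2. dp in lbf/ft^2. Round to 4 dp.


v_fps = 1535/60 = 25.5833 ft/s
dp = 0.0248*(199/1.93)*0.075*25.5833^2/(2*32.174) = 1.9507 lbf/ft^2

1.9507 lbf/ft^2


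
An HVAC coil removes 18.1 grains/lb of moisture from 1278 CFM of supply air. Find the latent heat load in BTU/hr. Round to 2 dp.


Q = 0.68 * 1278 * 18.1 = 15729.62 BTU/hr

15729.62 BTU/hr


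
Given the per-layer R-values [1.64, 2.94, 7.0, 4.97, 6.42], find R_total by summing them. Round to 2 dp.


R_total = 1.64 + 2.94 + 7.0 + 4.97 + 6.42 = 22.97

22.97


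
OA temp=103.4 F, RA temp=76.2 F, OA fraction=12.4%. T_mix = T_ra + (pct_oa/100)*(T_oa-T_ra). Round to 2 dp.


T_mix = 76.2 + (12.4/100)*(103.4-76.2) = 79.57 F

79.57 F


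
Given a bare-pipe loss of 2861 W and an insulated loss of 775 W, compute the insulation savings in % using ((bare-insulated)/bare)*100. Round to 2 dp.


Savings = ((2861-775)/2861)*100 = 72.91 %

72.91 %


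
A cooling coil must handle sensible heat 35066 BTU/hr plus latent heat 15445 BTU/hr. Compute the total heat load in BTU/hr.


Qt = 35066 + 15445 = 50511 BTU/hr

50511 BTU/hr


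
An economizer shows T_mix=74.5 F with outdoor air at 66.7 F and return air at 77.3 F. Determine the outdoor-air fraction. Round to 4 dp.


frac = (74.5 - 77.3) / (66.7 - 77.3) = 0.2642

0.2642


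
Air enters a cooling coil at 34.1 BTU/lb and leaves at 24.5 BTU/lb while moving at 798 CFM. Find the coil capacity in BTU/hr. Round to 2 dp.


Q = 4.5 * 798 * (34.1 - 24.5) = 34473.60 BTU/hr

34473.60 BTU/hr


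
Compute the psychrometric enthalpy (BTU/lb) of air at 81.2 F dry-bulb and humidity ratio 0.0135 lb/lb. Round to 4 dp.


h = 0.24*81.2 + 0.0135*(1061+0.444*81.2) = 34.2982 BTU/lb

34.2982 BTU/lb


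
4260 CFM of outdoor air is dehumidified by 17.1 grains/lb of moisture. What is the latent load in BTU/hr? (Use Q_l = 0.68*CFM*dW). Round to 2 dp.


Q = 0.68 * 4260 * 17.1 = 49535.28 BTU/hr

49535.28 BTU/hr


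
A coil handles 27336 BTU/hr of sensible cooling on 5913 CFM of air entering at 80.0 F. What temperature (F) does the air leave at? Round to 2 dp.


dT = 27336/(1.08*5913) = 4.2806
T_leave = 80.0 - 4.2806 = 75.72 F

75.72 F


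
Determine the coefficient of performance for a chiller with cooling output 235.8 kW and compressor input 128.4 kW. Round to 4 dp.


COP = 235.8 / 128.4 = 1.8364

1.8364


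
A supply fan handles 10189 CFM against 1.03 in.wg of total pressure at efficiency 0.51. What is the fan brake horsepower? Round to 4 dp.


BHP = 10189 * 1.03 / (6356 * 0.51) = 3.2375 hp

3.2375 hp


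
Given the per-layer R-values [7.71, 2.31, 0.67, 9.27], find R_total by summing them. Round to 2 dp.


R_total = 7.71 + 2.31 + 0.67 + 9.27 = 19.96

19.96


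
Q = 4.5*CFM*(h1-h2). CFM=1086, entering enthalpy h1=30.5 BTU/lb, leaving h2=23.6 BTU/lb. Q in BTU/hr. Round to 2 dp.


Q = 4.5 * 1086 * (30.5 - 23.6) = 33720.30 BTU/hr

33720.30 BTU/hr


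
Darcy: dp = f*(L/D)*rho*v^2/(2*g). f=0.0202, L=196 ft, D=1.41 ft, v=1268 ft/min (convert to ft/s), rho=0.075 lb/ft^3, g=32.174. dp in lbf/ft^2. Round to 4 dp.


v_fps = 1268/60 = 21.1333 ft/s
dp = 0.0202*(196/1.41)*0.075*21.1333^2/(2*32.174) = 1.4617 lbf/ft^2

1.4617 lbf/ft^2


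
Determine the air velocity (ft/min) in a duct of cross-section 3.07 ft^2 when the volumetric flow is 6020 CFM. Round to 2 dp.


V = 6020 / 3.07 = 1960.91 ft/min

1960.91 ft/min


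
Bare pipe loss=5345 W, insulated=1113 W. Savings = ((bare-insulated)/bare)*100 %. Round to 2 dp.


Savings = ((5345-1113)/5345)*100 = 79.18 %

79.18 %


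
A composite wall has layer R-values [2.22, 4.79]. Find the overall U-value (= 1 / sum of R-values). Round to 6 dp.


R_total = 2.22 + 4.79 = 7.01
U = 1/7.01 = 0.142653

0.142653


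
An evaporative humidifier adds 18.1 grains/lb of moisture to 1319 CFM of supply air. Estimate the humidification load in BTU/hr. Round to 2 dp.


Q = 0.68 * 1319 * 18.1 = 16234.25 BTU/hr

16234.25 BTU/hr


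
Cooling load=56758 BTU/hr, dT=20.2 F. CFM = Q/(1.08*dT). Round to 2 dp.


CFM = 56758 / (1.08 * 20.2) = 2601.67

2601.67 CFM


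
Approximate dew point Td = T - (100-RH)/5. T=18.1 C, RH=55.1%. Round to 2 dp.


Td = 18.1 - (100-55.1)/5 = 9.12 C

9.12 C


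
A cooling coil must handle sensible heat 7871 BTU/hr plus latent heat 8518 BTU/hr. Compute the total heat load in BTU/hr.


Qt = 7871 + 8518 = 16389 BTU/hr

16389 BTU/hr


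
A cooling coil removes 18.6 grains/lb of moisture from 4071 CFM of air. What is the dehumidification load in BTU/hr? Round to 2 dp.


Q = 0.68 * 4071 * 18.6 = 51490.01 BTU/hr

51490.01 BTU/hr


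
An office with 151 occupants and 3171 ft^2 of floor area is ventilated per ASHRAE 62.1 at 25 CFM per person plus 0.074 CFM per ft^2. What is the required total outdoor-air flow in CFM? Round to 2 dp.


Total = 151*25 + 3171*0.074 = 4009.65 CFM

4009.65 CFM


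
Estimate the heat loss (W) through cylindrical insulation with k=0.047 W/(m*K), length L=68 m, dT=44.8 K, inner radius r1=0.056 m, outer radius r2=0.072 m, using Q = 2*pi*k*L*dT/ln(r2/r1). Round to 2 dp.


Q = 2*pi*0.047*68*44.8/ln(0.072/0.056) = 3579.70 W

3579.70 W


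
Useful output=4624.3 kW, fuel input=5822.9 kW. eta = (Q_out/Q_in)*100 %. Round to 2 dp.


eta = (4624.3/5822.9)*100 = 79.42 %

79.42 %


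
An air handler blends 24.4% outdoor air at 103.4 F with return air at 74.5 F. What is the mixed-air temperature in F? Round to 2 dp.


T_mix = 74.5 + (24.4/100)*(103.4-74.5) = 81.55 F

81.55 F


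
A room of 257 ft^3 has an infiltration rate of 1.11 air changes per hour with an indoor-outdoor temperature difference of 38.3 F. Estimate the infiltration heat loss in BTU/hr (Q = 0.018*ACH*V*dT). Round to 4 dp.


Q = 0.018 * 1.11 * 257 * 38.3 = 196.6651 BTU/hr

196.6651 BTU/hr


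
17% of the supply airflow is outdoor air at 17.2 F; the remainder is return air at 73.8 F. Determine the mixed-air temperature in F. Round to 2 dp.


T_mix = 0.17*17.2 + 0.83*73.8 = 64.18 F

64.18 F


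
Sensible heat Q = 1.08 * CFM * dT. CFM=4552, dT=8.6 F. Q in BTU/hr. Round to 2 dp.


Q = 1.08 * 4552 * 8.6 = 42278.98 BTU/hr

42278.98 BTU/hr


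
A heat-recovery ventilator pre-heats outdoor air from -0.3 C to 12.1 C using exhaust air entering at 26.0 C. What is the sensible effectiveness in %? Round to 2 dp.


eff = (12.1-(-0.3))/(26.0-(-0.3))*100 = 47.15 %

47.15 %


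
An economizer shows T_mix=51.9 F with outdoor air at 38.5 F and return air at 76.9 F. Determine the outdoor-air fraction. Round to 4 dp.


frac = (51.9 - 76.9) / (38.5 - 76.9) = 0.6510

0.6510


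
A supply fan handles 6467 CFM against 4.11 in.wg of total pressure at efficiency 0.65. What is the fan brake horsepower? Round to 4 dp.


BHP = 6467 * 4.11 / (6356 * 0.65) = 6.4335 hp

6.4335 hp


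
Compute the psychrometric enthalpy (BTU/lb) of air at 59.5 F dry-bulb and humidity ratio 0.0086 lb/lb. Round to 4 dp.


h = 0.24*59.5 + 0.0086*(1061+0.444*59.5) = 23.6318 BTU/lb

23.6318 BTU/lb


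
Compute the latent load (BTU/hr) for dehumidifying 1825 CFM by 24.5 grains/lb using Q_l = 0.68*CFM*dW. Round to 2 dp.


Q = 0.68 * 1825 * 24.5 = 30404.50 BTU/hr

30404.50 BTU/hr


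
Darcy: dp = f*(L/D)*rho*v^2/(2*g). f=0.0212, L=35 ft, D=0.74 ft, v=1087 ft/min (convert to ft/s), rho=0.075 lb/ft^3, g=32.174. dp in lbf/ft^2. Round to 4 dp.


v_fps = 1087/60 = 18.1167 ft/s
dp = 0.0212*(35/0.74)*0.075*18.1167^2/(2*32.174) = 0.3836 lbf/ft^2

0.3836 lbf/ft^2


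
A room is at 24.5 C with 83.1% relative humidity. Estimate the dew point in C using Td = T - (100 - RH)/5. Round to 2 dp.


Td = 24.5 - (100-83.1)/5 = 21.12 C

21.12 C


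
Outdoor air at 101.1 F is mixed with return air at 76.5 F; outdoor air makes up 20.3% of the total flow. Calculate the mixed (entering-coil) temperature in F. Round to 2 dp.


T_mix = 76.5 + (20.3/100)*(101.1-76.5) = 81.49 F

81.49 F


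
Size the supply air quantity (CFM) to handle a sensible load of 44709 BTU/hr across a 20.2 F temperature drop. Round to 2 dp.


CFM = 44709 / (1.08 * 20.2) = 2049.37

2049.37 CFM


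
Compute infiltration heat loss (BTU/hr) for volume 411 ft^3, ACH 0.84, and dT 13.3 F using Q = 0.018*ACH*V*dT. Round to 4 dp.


Q = 0.018 * 0.84 * 411 * 13.3 = 82.6505 BTU/hr

82.6505 BTU/hr


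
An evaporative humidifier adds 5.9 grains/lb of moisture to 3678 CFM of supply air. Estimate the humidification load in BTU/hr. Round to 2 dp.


Q = 0.68 * 3678 * 5.9 = 14756.14 BTU/hr

14756.14 BTU/hr


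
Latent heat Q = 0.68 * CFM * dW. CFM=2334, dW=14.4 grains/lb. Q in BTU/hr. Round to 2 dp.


Q = 0.68 * 2334 * 14.4 = 22854.53 BTU/hr

22854.53 BTU/hr


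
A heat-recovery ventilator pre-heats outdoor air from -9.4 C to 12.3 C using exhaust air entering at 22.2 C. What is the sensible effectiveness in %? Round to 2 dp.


eff = (12.3-(-9.4))/(22.2-(-9.4))*100 = 68.67 %

68.67 %


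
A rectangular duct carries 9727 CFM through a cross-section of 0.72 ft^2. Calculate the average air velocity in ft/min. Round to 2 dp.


V = 9727 / 0.72 = 13509.72 ft/min

13509.72 ft/min


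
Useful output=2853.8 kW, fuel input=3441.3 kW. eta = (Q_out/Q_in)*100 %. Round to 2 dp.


eta = (2853.8/3441.3)*100 = 82.93 %

82.93 %


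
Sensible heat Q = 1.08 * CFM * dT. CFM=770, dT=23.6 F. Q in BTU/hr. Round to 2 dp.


Q = 1.08 * 770 * 23.6 = 19625.76 BTU/hr

19625.76 BTU/hr


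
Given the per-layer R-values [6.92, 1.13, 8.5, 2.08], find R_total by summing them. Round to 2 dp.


R_total = 6.92 + 1.13 + 8.5 + 2.08 = 18.63

18.63


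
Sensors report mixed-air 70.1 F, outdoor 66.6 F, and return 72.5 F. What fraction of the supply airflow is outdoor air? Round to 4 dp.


frac = (70.1 - 72.5) / (66.6 - 72.5) = 0.4068

0.4068


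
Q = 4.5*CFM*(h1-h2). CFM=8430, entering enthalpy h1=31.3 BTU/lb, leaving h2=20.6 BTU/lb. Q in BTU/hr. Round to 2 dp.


Q = 4.5 * 8430 * (31.3 - 20.6) = 405904.50 BTU/hr

405904.50 BTU/hr


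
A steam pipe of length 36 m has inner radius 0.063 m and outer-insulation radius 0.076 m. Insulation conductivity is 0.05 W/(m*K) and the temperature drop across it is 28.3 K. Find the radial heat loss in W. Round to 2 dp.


Q = 2*pi*0.05*36*28.3/ln(0.076/0.063) = 1706.12 W

1706.12 W


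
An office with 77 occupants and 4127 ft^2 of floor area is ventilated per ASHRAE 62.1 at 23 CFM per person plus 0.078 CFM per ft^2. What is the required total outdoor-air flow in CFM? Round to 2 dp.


Total = 77*23 + 4127*0.078 = 2092.91 CFM

2092.91 CFM


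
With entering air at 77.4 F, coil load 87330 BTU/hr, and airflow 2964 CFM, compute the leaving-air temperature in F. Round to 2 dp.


dT = 87330/(1.08*2964) = 27.2811
T_leave = 77.4 - 27.2811 = 50.12 F

50.12 F


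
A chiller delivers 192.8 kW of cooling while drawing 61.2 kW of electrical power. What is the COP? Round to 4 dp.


COP = 192.8 / 61.2 = 3.1503

3.1503


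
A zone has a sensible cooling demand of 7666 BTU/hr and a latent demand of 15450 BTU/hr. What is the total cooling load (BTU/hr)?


Qt = 7666 + 15450 = 23116 BTU/hr

23116 BTU/hr


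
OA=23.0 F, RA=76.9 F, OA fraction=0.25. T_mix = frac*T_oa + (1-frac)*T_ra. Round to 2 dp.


T_mix = 0.25*23.0 + 0.75*76.9 = 63.43 F

63.43 F


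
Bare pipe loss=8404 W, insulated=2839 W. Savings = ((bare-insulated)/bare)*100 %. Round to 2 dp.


Savings = ((8404-2839)/8404)*100 = 66.22 %

66.22 %


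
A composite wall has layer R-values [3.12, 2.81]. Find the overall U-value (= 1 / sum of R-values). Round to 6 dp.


R_total = 3.12 + 2.81 = 5.93
U = 1/5.93 = 0.168634

0.168634


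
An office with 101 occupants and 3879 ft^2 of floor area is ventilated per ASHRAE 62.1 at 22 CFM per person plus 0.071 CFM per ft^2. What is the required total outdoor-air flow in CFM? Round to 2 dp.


Total = 101*22 + 3879*0.071 = 2497.41 CFM

2497.41 CFM


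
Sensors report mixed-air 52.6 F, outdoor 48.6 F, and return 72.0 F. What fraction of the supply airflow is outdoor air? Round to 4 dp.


frac = (52.6 - 72.0) / (48.6 - 72.0) = 0.8291

0.8291


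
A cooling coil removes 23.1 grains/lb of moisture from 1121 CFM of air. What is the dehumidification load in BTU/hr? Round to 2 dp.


Q = 0.68 * 1121 * 23.1 = 17608.67 BTU/hr

17608.67 BTU/hr


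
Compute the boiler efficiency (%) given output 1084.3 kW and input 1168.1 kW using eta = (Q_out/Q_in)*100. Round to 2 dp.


eta = (1084.3/1168.1)*100 = 92.83 %

92.83 %


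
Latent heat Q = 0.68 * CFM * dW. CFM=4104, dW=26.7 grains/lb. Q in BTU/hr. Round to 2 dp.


Q = 0.68 * 4104 * 26.7 = 74512.22 BTU/hr

74512.22 BTU/hr


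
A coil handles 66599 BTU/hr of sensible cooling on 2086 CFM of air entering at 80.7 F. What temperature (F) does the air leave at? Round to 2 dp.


dT = 66599/(1.08*2086) = 29.5617
T_leave = 80.7 - 29.5617 = 51.14 F

51.14 F


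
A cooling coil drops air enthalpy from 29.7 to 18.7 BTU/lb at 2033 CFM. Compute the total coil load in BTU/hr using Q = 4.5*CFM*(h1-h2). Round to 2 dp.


Q = 4.5 * 2033 * (29.7 - 18.7) = 100633.50 BTU/hr

100633.50 BTU/hr


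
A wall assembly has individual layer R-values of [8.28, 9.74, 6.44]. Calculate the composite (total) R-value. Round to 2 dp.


R_total = 8.28 + 9.74 + 6.44 = 24.46

24.46


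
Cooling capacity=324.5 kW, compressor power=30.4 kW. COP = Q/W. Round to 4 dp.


COP = 324.5 / 30.4 = 10.6743

10.6743


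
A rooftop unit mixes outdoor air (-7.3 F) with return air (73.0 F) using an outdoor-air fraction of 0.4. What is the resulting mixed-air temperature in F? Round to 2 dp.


T_mix = 0.4*(-7.3) + 0.6*73.0 = 40.88 F

40.88 F


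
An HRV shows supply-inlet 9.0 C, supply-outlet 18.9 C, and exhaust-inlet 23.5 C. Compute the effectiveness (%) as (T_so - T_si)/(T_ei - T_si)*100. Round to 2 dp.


eff = (18.9-9.0)/(23.5-9.0)*100 = 68.28 %

68.28 %


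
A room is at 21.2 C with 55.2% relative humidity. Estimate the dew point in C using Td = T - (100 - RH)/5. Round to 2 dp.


Td = 21.2 - (100-55.2)/5 = 12.24 C

12.24 C


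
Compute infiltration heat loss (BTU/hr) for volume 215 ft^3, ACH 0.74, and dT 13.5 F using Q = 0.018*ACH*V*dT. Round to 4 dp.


Q = 0.018 * 0.74 * 215 * 13.5 = 38.6613 BTU/hr

38.6613 BTU/hr


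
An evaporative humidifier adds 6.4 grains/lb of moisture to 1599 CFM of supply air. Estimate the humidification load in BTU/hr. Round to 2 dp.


Q = 0.68 * 1599 * 6.4 = 6958.85 BTU/hr

6958.85 BTU/hr


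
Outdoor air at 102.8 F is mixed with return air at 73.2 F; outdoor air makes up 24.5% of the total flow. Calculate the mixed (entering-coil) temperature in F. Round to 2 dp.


T_mix = 73.2 + (24.5/100)*(102.8-73.2) = 80.45 F

80.45 F


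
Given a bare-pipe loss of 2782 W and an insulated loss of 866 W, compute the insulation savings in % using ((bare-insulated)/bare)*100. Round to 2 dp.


Savings = ((2782-866)/2782)*100 = 68.87 %

68.87 %


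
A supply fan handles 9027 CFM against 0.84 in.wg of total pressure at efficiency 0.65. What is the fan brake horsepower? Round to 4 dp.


BHP = 9027 * 0.84 / (6356 * 0.65) = 1.8354 hp

1.8354 hp


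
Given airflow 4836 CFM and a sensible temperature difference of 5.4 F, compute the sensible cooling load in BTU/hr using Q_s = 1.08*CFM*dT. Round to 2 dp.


Q = 1.08 * 4836 * 5.4 = 28203.55 BTU/hr

28203.55 BTU/hr


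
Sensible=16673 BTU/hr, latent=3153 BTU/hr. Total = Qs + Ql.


Qt = 16673 + 3153 = 19826 BTU/hr

19826 BTU/hr


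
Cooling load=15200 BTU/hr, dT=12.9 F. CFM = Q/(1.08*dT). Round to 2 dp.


CFM = 15200 / (1.08 * 12.9) = 1091.01

1091.01 CFM


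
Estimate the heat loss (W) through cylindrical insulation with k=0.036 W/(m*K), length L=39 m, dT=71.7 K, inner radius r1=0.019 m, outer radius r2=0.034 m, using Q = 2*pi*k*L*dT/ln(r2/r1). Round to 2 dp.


Q = 2*pi*0.036*39*71.7/ln(0.034/0.019) = 1086.93 W

1086.93 W


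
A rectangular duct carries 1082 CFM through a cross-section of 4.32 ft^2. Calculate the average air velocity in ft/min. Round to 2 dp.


V = 1082 / 4.32 = 250.46 ft/min

250.46 ft/min


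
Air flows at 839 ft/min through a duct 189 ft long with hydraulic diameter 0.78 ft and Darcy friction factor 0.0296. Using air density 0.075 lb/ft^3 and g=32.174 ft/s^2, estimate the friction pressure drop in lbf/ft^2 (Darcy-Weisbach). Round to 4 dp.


v_fps = 839/60 = 13.9833 ft/s
dp = 0.0296*(189/0.78)*0.075*13.9833^2/(2*32.174) = 1.6346 lbf/ft^2

1.6346 lbf/ft^2


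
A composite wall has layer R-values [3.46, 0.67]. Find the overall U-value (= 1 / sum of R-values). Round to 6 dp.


R_total = 3.46 + 0.67 = 4.13
U = 1/4.13 = 0.242131

0.242131


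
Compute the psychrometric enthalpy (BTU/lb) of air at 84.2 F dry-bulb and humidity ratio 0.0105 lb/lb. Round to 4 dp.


h = 0.24*84.2 + 0.0105*(1061+0.444*84.2) = 31.7410 BTU/lb

31.7410 BTU/lb


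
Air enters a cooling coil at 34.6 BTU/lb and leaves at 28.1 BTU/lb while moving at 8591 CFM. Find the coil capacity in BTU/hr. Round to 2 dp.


Q = 4.5 * 8591 * (34.6 - 28.1) = 251286.75 BTU/hr

251286.75 BTU/hr


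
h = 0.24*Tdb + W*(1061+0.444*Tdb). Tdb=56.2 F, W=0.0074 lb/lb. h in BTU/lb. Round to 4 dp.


h = 0.24*56.2 + 0.0074*(1061+0.444*56.2) = 21.5241 BTU/lb

21.5241 BTU/lb


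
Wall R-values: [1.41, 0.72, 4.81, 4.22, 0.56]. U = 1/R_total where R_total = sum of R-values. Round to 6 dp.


R_total = 1.41 + 0.72 + 4.81 + 4.22 + 0.56 = 11.72
U = 1/11.72 = 0.085324

0.085324


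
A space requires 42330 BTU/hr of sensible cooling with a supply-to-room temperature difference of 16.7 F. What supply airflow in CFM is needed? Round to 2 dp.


CFM = 42330 / (1.08 * 16.7) = 2346.97

2346.97 CFM


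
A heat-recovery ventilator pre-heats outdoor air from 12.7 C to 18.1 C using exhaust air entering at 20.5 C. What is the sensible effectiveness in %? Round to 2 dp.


eff = (18.1-12.7)/(20.5-12.7)*100 = 69.23 %

69.23 %


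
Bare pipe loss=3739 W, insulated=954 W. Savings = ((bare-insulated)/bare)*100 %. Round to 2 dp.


Savings = ((3739-954)/3739)*100 = 74.49 %

74.49 %


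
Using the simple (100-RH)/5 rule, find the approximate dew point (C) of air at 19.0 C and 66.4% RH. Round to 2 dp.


Td = 19.0 - (100-66.4)/5 = 12.28 C

12.28 C


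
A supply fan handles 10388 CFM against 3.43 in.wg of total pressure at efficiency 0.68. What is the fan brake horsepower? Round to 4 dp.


BHP = 10388 * 3.43 / (6356 * 0.68) = 8.2439 hp

8.2439 hp


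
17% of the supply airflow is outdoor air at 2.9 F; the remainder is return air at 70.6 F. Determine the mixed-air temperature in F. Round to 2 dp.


T_mix = 0.17*2.9 + 0.83*70.6 = 59.09 F

59.09 F


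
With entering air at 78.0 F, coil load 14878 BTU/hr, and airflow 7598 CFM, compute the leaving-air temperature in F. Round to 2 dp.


dT = 14878/(1.08*7598) = 1.8131
T_leave = 78.0 - 1.8131 = 76.19 F

76.19 F


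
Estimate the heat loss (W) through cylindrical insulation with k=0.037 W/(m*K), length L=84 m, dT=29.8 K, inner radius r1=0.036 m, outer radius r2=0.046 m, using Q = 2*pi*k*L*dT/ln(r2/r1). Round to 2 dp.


Q = 2*pi*0.037*84*29.8/ln(0.046/0.036) = 2374.07 W

2374.07 W


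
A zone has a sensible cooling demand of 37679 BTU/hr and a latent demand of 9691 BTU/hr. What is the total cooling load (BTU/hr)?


Qt = 37679 + 9691 = 47370 BTU/hr

47370 BTU/hr


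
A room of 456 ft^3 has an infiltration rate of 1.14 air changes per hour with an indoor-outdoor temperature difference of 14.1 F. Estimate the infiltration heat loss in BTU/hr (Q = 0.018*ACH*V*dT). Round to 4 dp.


Q = 0.018 * 1.14 * 456 * 14.1 = 131.9354 BTU/hr

131.9354 BTU/hr


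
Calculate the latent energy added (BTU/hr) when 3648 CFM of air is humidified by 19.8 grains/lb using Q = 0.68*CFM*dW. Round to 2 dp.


Q = 0.68 * 3648 * 19.8 = 49116.67 BTU/hr

49116.67 BTU/hr


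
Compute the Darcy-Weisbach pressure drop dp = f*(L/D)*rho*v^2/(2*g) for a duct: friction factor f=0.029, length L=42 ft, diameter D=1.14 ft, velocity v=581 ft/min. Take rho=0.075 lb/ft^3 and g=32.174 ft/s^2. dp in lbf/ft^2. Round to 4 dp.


v_fps = 581/60 = 9.6833 ft/s
dp = 0.029*(42/1.14)*0.075*9.6833^2/(2*32.174) = 0.1168 lbf/ft^2

0.1168 lbf/ft^2


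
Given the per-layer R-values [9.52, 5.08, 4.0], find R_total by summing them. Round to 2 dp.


R_total = 9.52 + 5.08 + 4.0 = 18.60

18.60


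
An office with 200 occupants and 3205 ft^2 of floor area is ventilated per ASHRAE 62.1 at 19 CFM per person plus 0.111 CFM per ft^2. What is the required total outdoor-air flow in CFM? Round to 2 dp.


Total = 200*19 + 3205*0.111 = 4155.76 CFM

4155.76 CFM


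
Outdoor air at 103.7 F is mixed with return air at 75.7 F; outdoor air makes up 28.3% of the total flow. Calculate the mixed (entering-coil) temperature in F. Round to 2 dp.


T_mix = 75.7 + (28.3/100)*(103.7-75.7) = 83.62 F

83.62 F


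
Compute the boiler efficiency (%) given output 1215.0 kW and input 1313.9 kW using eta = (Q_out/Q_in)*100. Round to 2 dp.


eta = (1215.0/1313.9)*100 = 92.47 %

92.47 %


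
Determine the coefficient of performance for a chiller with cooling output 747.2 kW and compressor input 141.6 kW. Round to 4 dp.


COP = 747.2 / 141.6 = 5.2768

5.2768


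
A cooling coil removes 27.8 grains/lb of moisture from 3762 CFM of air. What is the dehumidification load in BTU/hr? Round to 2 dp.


Q = 0.68 * 3762 * 27.8 = 71116.85 BTU/hr

71116.85 BTU/hr


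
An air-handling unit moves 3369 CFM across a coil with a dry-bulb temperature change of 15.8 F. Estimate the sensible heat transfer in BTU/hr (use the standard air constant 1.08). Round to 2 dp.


Q = 1.08 * 3369 * 15.8 = 57488.62 BTU/hr

57488.62 BTU/hr


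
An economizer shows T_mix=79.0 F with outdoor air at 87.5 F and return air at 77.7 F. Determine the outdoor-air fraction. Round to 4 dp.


frac = (79.0 - 77.7) / (87.5 - 77.7) = 0.1327

0.1327


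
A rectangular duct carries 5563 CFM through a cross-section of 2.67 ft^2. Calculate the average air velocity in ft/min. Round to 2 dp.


V = 5563 / 2.67 = 2083.52 ft/min

2083.52 ft/min


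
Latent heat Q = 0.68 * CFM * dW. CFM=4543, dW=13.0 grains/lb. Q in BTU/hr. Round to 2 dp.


Q = 0.68 * 4543 * 13.0 = 40160.12 BTU/hr

40160.12 BTU/hr


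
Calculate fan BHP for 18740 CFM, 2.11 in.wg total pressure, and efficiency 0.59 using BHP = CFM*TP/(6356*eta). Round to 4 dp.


BHP = 18740 * 2.11 / (6356 * 0.59) = 10.5443 hp

10.5443 hp


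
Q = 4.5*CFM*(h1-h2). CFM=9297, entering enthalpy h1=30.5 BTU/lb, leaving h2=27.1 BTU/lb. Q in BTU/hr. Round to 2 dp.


Q = 4.5 * 9297 * (30.5 - 27.1) = 142244.10 BTU/hr

142244.10 BTU/hr


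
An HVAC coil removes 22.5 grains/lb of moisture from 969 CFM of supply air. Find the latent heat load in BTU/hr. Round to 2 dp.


Q = 0.68 * 969 * 22.5 = 14825.70 BTU/hr

14825.70 BTU/hr


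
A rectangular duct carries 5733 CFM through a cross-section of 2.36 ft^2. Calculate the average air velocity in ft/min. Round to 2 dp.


V = 5733 / 2.36 = 2429.24 ft/min

2429.24 ft/min


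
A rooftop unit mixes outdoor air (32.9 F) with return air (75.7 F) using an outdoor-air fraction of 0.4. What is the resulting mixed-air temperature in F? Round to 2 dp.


T_mix = 0.4*32.9 + 0.6*75.7 = 58.58 F

58.58 F


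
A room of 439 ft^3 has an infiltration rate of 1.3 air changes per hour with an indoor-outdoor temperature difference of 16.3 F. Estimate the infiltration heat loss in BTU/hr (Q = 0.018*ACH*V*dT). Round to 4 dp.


Q = 0.018 * 1.3 * 439 * 16.3 = 167.4434 BTU/hr

167.4434 BTU/hr


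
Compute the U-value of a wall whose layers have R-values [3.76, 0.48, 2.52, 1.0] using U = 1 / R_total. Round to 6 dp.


R_total = 3.76 + 0.48 + 2.52 + 1.0 = 7.76
U = 1/7.76 = 0.128866

0.128866


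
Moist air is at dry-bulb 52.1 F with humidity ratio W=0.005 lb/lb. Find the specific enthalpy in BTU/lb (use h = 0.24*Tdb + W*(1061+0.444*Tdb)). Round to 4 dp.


h = 0.24*52.1 + 0.005*(1061+0.444*52.1) = 17.9247 BTU/lb

17.9247 BTU/lb


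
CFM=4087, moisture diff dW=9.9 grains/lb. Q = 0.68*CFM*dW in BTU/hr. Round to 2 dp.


Q = 0.68 * 4087 * 9.9 = 27513.68 BTU/hr

27513.68 BTU/hr


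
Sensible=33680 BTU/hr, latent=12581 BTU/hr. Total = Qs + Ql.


Qt = 33680 + 12581 = 46261 BTU/hr

46261 BTU/hr


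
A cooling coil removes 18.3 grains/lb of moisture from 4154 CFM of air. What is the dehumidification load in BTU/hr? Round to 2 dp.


Q = 0.68 * 4154 * 18.3 = 51692.38 BTU/hr

51692.38 BTU/hr


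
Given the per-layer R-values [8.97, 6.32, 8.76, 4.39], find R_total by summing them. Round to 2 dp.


R_total = 8.97 + 6.32 + 8.76 + 4.39 = 28.44

28.44


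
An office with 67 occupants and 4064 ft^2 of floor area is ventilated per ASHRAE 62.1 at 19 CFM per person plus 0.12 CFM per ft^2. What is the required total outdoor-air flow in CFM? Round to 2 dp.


Total = 67*19 + 4064*0.12 = 1760.68 CFM

1760.68 CFM


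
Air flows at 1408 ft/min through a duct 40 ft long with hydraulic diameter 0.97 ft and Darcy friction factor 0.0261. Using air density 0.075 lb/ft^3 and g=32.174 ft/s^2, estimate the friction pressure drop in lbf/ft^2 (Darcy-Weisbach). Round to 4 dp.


v_fps = 1408/60 = 23.4667 ft/s
dp = 0.0261*(40/0.97)*0.075*23.4667^2/(2*32.174) = 0.6908 lbf/ft^2

0.6908 lbf/ft^2
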